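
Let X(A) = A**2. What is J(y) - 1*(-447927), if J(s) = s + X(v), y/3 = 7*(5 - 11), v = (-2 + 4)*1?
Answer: 447805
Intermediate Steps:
v = 2 (v = 2*1 = 2)
y = -126 (y = 3*(7*(5 - 11)) = 3*(7*(-6)) = 3*(-42) = -126)
J(s) = 4 + s (J(s) = s + 2**2 = s + 4 = 4 + s)
J(y) - 1*(-447927) = (4 - 126) - 1*(-447927) = -122 + 447927 = 447805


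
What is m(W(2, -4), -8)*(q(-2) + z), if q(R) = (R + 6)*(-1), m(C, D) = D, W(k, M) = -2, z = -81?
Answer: 680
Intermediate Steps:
q(R) = -6 - R (q(R) = (6 + R)*(-1) = -6 - R)
m(W(2, -4), -8)*(q(-2) + z) = -8*((-6 - 1*(-2)) - 81) = -8*((-6 + 2) - 81) = -8*(-4 - 81) = -8*(-85) = 680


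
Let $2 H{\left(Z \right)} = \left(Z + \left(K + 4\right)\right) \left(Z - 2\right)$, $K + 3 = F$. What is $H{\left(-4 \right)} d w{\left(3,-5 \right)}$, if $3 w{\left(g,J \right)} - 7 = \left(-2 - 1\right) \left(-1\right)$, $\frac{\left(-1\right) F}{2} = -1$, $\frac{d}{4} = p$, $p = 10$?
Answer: $400$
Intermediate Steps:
$d = 40$ ($d = 4 \cdot 10 = 40$)
$F = 2$ ($F = \left(-2\right) \left(-1\right) = 2$)
$K = -1$ ($K = -3 + 2 = -1$)
$w{\left(g,J \right)} = \frac{10}{3}$ ($w{\left(g,J \right)} = \frac{7}{3} + \frac{\left(-2 - 1\right) \left(-1\right)}{3} = \frac{7}{3} + \frac{\left(-3\right) \left(-1\right)}{3} = \frac{7}{3} + \frac{1}{3} \cdot 3 = \frac{7}{3} + 1 = \frac{10}{3}$)
$H{\left(Z \right)} = \frac{\left(-2 + Z\right) \left(3 + Z\right)}{2}$ ($H{\left(Z \right)} = \frac{\left(Z + \left(-1 + 4\right)\right) \left(Z - 2\right)}{2} = \frac{\left(Z + 3\right) \left(-2 + Z\right)}{2} = \frac{\left(3 + Z\right) \left(-2 + Z\right)}{2} = \frac{\left(-2 + Z\right) \left(3 + Z\right)}{2}$)
$H{\left(-4 \right)} d w{\left(3,-5 \right)} = \left(-3 + \frac{1}{2} \left(-4\right) + \frac{\left(-4\right)^{2}}{2}\right) 40 \cdot \frac{10}{3} = \left(-3 - 2 + \frac{1}{2} \cdot 16\right) 40 \cdot \frac{10}{3} = \left(-3 - 2 + 8\right) 40 \cdot \frac{10}{3} = 3 \cdot 40 \cdot \frac{10}{3} = 120 \cdot \frac{10}{3} = 400$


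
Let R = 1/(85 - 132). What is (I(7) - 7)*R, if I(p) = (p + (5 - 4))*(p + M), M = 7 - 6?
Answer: -57/47 ≈ -1.2128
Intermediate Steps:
M = 1
I(p) = (1 + p)² (I(p) = (p + (5 - 4))*(p + 1) = (p + 1)*(1 + p) = (1 + p)*(1 + p) = (1 + p)²)
R = -1/47 (R = 1/(-47) = -1/47 ≈ -0.021277)
(I(7) - 7)*R = ((1 + 7² + 2*7) - 7)*(-1/47) = ((1 + 49 + 14) - 7)*(-1/47) = (64 - 7)*(-1/47) = 57*(-1/47) = -57/47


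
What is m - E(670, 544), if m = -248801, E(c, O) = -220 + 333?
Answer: -248914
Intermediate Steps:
E(c, O) = 113
m - E(670, 544) = -248801 - 1*113 = -248801 - 113 = -248914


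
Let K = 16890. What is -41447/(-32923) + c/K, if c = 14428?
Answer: 587526437/278034735 ≈ 2.1131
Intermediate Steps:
-41447/(-32923) + c/K = -41447/(-32923) + 14428/16890 = -41447*(-1/32923) + 14428*(1/16890) = 41447/32923 + 7214/8445 = 587526437/278034735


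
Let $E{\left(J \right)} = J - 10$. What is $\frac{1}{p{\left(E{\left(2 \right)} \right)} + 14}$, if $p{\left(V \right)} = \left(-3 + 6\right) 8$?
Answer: $\frac{1}{38} \approx 0.026316$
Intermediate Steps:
$E{\left(J \right)} = -10 + J$
$p{\left(V \right)} = 24$ ($p{\left(V \right)} = 3 \cdot 8 = 24$)
$\frac{1}{p{\left(E{\left(2 \right)} \right)} + 14} = \frac{1}{24 + 14} = \frac{1}{38}$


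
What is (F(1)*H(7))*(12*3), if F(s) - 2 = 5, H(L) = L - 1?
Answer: 1512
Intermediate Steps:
H(L) = -1 + L
F(s) = 7 (F(s) = 2 + 5 = 7)
(F(1)*H(7))*(12*3) = (7*(-1 + 7))*(12*3) = (7*6)*36 = 42*36 = 1512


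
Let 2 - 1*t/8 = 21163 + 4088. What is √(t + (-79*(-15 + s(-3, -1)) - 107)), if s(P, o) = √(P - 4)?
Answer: √(-200914 - 79*I*√7) ≈ 0.233 - 448.23*I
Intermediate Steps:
s(P, o) = √(-4 + P)
t = -201992 (t = 16 - 8*(21163 + 4088) = 16 - 8*25251 = 16 - 202008 = -201992)
√(t + (-79*(-15 + s(-3, -1)) - 107)) = √(-201992 + (-79*(-15 + √(-4 - 3)) - 107)) = √(-201992 + (-79*(-15 + √(-7)) - 107)) = √(-201992 + (-79*(-15 + I*√7) - 107)) = √(-201992 + ((1185 - 79*I*√7) - 107)) = √(-201992 + (1078 - 79*I*√7)) = √(-200914 - 79*I*√7)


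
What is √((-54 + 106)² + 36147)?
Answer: √38851 ≈ 197.11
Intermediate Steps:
√((-54 + 106)² + 36147) = √(52² + 36147) = √(2704 + 36147) = √38851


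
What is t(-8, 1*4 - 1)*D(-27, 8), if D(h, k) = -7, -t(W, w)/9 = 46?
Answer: 2898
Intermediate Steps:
t(W, w) = -414 (t(W, w) = -9*46 = -414)
t(-8, 1*4 - 1)*D(-27, 8) = -414*(-7) = 2898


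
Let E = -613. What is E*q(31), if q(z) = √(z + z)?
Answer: -613*√62 ≈ -4826.8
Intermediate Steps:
q(z) = √2*√z (q(z) = √(2*z) = √2*√z)
E*q(31) = -613*√2*√31 = -613*√62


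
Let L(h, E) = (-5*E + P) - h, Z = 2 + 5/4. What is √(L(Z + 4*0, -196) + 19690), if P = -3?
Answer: √82655/2 ≈ 143.75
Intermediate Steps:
Z = 13/4 (Z = 2 + 5*(¼) = 2 + 5/4 = 13/4 ≈ 3.2500)
L(h, E) = -3 - h - 5*E (L(h, E) = (-5*E - 3) - h = (-3 - 5*E) - h = -3 - h - 5*E)
√(L(Z + 4*0, -196) + 19690) = √((-3 - (13/4 + 4*0) - 5*(-196)) + 19690) = √((-3 - (13/4 + 0) + 980) + 19690) = √((-3 - 1*13/4 + 980) + 19690) = √((-3 - 13/4 + 980) + 19690) = √(3895/4 + 19690) = √(82655/4) = √82655/2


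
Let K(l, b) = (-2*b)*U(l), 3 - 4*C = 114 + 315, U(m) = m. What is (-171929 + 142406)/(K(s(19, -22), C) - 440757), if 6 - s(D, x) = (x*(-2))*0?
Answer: 9841/146493 ≈ 0.067177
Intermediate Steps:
s(D, x) = 6 (s(D, x) = 6 - x*(-2)*0 = 6 - (-2*x)*0 = 6 - 1*0 = 6 + 0 = 6)
C = -213/2 (C = ¾ - (114 + 315)/4 = ¾ - ¼*429 = ¾ - 429/4 = -213/2 ≈ -106.50)
K(l, b) = -2*b*l (K(l, b) = (-2*b)*l = -2*b*l)
(-171929 + 142406)/(K(s(19, -22), C) - 440757) = (-171929 + 142406)/(-2*(-213/2)*6 - 440757) = -29523/(1278 - 440757) = -29523/(-439479) = -29523*(-1/439479) = 9841/146493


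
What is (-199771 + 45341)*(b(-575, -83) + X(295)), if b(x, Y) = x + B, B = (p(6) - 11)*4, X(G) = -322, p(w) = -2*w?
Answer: 152731270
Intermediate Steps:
B = -92 (B = (-2*6 - 11)*4 = (-12 - 11)*4 = -23*4 = -92)
b(x, Y) = -92 + x (b(x, Y) = x - 92 = -92 + x)
(-199771 + 45341)*(b(-575, -83) + X(295)) = (-199771 + 45341)*((-92 - 575) - 322) = -154430*(-667 - 322) = -154430*(-989) = 152731270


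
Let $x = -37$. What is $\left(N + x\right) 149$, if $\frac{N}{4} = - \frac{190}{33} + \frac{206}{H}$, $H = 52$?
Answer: $- \frac{2824295}{429} \approx -6583.4$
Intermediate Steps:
$N = - \frac{3082}{429}$ ($N = 4 \left(- \frac{190}{33} + \frac{206}{52}\right) = 4 \left(\left(-190\right) \frac{1}{33} + 206 \cdot \frac{1}{52}\right) = 4 \left(- \frac{190}{33} + \frac{103}{26}\right) = 4 \left(- \frac{1541}{858}\right) = - \frac{3082}{429} \approx -7.1842$)
$\left(N + x\right) 149 = \left(- \frac{3082}{429} - 37\right) 149 = \left(- \frac{18955}{429}\right) 149 = - \frac{2824295}{429}$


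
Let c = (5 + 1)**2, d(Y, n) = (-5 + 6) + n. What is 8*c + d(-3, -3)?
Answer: 286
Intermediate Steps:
d(Y, n) = 1 + n
c = 36 (c = 6**2 = 36)
8*c + d(-3, -3) = 8*36 + (1 - 3) = 288 - 2 = 286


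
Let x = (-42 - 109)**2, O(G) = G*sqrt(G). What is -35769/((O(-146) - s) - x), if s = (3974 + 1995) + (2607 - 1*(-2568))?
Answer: 16632585/15827057 - 71538*I*sqrt(146)/15827057 ≈ 1.0509 - 0.054615*I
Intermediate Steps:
O(G) = G**(3/2)
s = 11144 (s = 5969 + (2607 + 2568) = 5969 + 5175 = 11144)
x = 22801 (x = (-151)**2 = 22801)
-35769/((O(-146) - s) - x) = -35769/(((-146)**(3/2) - 1*11144) - 1*22801) = -35769/((-146*I*sqrt(146) - 11144) - 22801) = -35769/((-11144 - 146*I*sqrt(146)) - 22801) = -35769/(-33945 - 146*I*sqrt(146))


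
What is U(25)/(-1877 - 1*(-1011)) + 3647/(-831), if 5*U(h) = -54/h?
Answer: -197371438/44977875 ≈ -4.3882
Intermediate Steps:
U(h) = -54/(5*h) (U(h) = (-54/h)/5 = -54/(5*h))
U(25)/(-1877 - 1*(-1011)) + 3647/(-831) = (-54/5/25)/(-1877 - 1*(-1011)) + 3647/(-831) = (-54/5*1/25)/(-1877 + 1011) + 3647*(-1/831) = -54/125/(-866) - 3647/831 = -54/125*(-1/866) - 3647/831 = 27/54125 - 3647/831 = -197371438/44977875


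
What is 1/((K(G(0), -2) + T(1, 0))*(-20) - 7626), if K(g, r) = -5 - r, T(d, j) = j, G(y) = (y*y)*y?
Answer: -1/7566 ≈ -0.00013217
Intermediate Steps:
G(y) = y**3 (G(y) = y**2*y = y**3)
1/((K(G(0), -2) + T(1, 0))*(-20) - 7626) = 1/(((-5 - 1*(-2)) + 0)*(-20) - 7626) = 1/(((-5 + 2) + 0)*(-20) - 7626) = 1/((-3 + 0)*(-20) - 7626) = 1/(-3*(-20) - 7626) = 1/(60 - 7626) = 1/(-7566) = -1/7566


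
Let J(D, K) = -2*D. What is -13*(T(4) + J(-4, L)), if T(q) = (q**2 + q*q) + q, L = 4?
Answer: -572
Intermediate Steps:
T(q) = q + 2*q**2 (T(q) = (q**2 + q**2) + q = 2*q**2 + q = q + 2*q**2)
-13*(T(4) + J(-4, L)) = -13*(4*(1 + 2*4) - 2*(-4)) = -13*(4*(1 + 8) + 8) = -13*(4*9 + 8) = -13*(36 + 8) = -13*44 = -572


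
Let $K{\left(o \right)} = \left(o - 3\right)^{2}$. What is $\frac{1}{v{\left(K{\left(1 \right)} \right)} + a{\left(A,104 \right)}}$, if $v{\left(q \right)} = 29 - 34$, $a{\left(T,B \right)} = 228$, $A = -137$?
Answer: $\frac{1}{223} \approx 0.0044843$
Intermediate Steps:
$K{\left(o \right)} = \left(-3 + o\right)^{2}$
$v{\left(q \right)} = -5$ ($v{\left(q \right)} = 29 - 34 = -5$)
$\frac{1}{v{\left(K{\left(1 \right)} \right)} + a{\left(A,104 \right)}} = \frac{1}{-5 + 228} = \frac{1}{223}$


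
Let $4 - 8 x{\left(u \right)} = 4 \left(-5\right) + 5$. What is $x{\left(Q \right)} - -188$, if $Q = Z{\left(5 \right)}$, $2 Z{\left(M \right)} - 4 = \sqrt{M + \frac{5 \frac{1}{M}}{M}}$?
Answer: $\frac{1523}{8} \approx 190.38$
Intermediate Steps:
$Z{\left(M \right)} = 2 + \frac{\sqrt{M + \frac{5}{M^{2}}}}{2}$ ($Z{\left(M \right)} = 2 + \frac{\sqrt{M + \frac{5 \frac{1}{M}}{M}}}{2} = 2 + \frac{\sqrt{M + \frac{5}{M^{2}}}}{2}$)
$Q = 2 + \frac{\sqrt{130}}{10}$ ($Q = 2 + \frac{\sqrt{5 + \frac{5}{25}}}{2} = 2 + \frac{\sqrt{5 + 5 \cdot \frac{1}{25}}}{2} = 2 + \frac{\sqrt{5 + \frac{1}{5}}}{2} = 2 + \frac{\sqrt{\frac{26}{5}}}{2} = 2 + \frac{\frac{1}{5} \sqrt{130}}{2} = 2 + \frac{\sqrt{130}}{10} \approx 3.1402$)
$x{\left(u \right)} = \frac{19}{8}$ ($x{\left(u \right)} = \frac{1}{2} - \frac{4 \left(-5\right) + 5}{8} = \frac{1}{2} - \frac{-20 + 5}{8} = \frac{1}{2} - - \frac{15}{8} = \frac{1}{2} + \frac{15}{8} = \frac{19}{8}$)
$x{\left(Q \right)} - -188 = \frac{19}{8} - -188 = \frac{19}{8} + 188 = \frac{1523}{8}$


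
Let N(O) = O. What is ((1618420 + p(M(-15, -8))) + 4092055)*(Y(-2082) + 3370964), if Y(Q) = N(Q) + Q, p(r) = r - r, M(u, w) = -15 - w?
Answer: 19226027230000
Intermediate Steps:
p(r) = 0
Y(Q) = 2*Q (Y(Q) = Q + Q = 2*Q)
((1618420 + p(M(-15, -8))) + 4092055)*(Y(-2082) + 3370964) = ((1618420 + 0) + 4092055)*(2*(-2082) + 3370964) = (1618420 + 4092055)*(-4164 + 3370964) = 5710475*3366800 = 19226027230000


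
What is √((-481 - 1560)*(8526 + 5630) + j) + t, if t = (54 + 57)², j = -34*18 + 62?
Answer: 12321 + I*√28892946 ≈ 12321.0 + 5375.2*I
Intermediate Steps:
j = -550 (j = -612 + 62 = -550)
t = 12321 (t = 111² = 12321)
√((-481 - 1560)*(8526 + 5630) + j) + t = √((-481 - 1560)*(8526 + 5630) - 550) + 12321 = √(-2041*14156 - 550) + 12321 = √(-28892396 - 550) + 12321 = √(-28892946) + 12321 = I*√28892946 + 12321 = 12321 + I*√28892946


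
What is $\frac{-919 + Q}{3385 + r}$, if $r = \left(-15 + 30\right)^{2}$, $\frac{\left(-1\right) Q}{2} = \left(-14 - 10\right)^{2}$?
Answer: $- \frac{109}{190} \approx -0.57368$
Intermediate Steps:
$Q = -1152$ ($Q = - 2 \left(-14 - 10\right)^{2} = - 2 \left(-24\right)^{2} = \left(-2\right) 576 = -1152$)
$r = 225$ ($r = 15^{2} = 225$)
$\frac{-919 + Q}{3385 + r} = \frac{-919 - 1152}{3385 + 225} = - \frac{2071}{3610} = \left(-2071\right) \frac{1}{3610} = - \frac{109}{190}$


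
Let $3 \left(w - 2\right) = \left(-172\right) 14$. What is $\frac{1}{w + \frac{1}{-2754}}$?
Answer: $- \frac{2754}{2205037} \approx -0.001249$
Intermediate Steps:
$w = - \frac{2402}{3}$ ($w = 2 + \frac{\left(-172\right) 14}{3} = 2 + \frac{1}{3} \left(-2408\right) = 2 - \frac{2408}{3} = - \frac{2402}{3} \approx -800.67$)
$\frac{1}{w + \frac{1}{-2754}} = \frac{1}{- \frac{2402}{3} + \frac{1}{-2754}} = \frac{1}{- \frac{2402}{3} - \frac{1}{2754}} = \frac{1}{- \frac{2205037}{2754}} = - \frac{2754}{2205037}$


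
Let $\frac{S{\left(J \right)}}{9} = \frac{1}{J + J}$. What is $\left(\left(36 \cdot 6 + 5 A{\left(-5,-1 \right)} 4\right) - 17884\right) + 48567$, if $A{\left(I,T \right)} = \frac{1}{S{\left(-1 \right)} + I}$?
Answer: $\frac{587041}{19} \approx 30897.0$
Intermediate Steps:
$S{\left(J \right)} = \frac{9}{2 J}$ ($S{\left(J \right)} = \frac{9}{J + J} = \frac{9}{2 J}$)
$A{\left(I,T \right)} = \frac{1}{- \frac{9}{2} + I}$ ($A{\left(I,T \right)} = \frac{1}{\frac{9}{2 \left(-1\right)} + I} = \frac{1}{\frac{9}{2} \left(-1\right) + I} = \frac{1}{- \frac{9}{2} + I}$)
$\left(\left(36 \cdot 6 + 5 A{\left(-5,-1 \right)} 4\right) - 17884\right) + 48567 = \left(\left(36 \cdot 6 + 5 \frac{2}{-9 + 2 \left(-5\right)} 4\right) - 17884\right) + 48567 = \left(\left(216 + 5 \frac{2}{-9 - 10} \cdot 4\right) - 17884\right) + 48567 = \left(\left(216 + 5 \frac{2}{-19} \cdot 4\right) - 17884\right) + 48567 = \left(\left(216 + 5 \cdot 2 \left(- \frac{1}{19}\right) 4\right) - 17884\right) + 48567 = \left(\left(216 + 5 \left(- \frac{2}{19}\right) 4\right) - 17884\right) + 48567 = \left(\left(216 - \frac{40}{19}\right) - 17884\right) + 48567 = \left(\frac{4064}{19} - 17884\right) + 48567 = - \frac{335732}{19} + 48567 = \frac{587041}{19}$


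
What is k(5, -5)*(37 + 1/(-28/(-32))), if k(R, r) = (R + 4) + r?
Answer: 1068/7 ≈ 152.57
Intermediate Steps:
k(R, r) = 4 + R + r (k(R, r) = (4 + R) + r = 4 + R + r)
k(5, -5)*(37 + 1/(-28/(-32))) = (4 + 5 - 5)*(37 + 1/(-28/(-32))) = 4*(37 + 1/(-28*(-1/32))) = 4*(37 + 1/(7/8)) = 4*(37 + 8/7) = 4*(267/7) = 1068/7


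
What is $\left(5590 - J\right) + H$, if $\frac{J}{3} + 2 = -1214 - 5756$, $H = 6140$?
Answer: $32646$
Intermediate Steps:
$J = -20916$ ($J = -6 + 3 \left(-1214 - 5756\right) = -6 + 3 \left(-6970\right) = -6 - 20910 = -20916$)
$\left(5590 - J\right) + H = \left(5590 - -20916\right) + 6140 = \left(5590 + 20916\right) + 6140 = 26506 + 6140 = 32646$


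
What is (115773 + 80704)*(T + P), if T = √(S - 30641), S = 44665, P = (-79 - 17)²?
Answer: 1810732032 + 392954*√3506 ≈ 1.8340e+9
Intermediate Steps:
P = 9216 (P = (-96)² = 9216)
T = 2*√3506 (T = √(44665 - 30641) = √14024 = 2*√3506 ≈ 118.42)
(115773 + 80704)*(T + P) = (115773 + 80704)*(2*√3506 + 9216) = 196477*(9216 + 2*√3506) = 1810732032 + 392954*√3506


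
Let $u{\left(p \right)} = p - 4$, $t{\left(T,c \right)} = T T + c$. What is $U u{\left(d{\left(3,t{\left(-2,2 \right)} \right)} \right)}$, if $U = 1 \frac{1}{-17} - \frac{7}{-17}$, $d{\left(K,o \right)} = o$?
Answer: $\frac{12}{17} \approx 0.70588$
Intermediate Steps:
$t{\left(T,c \right)} = c + T^{2}$ ($t{\left(T,c \right)} = T^{2} + c = c + T^{2}$)
$U = \frac{6}{17}$ ($U = 1 \left(- \frac{1}{17}\right) - - \frac{7}{17} = - \frac{1}{17} + \frac{7}{17} = \frac{6}{17} \approx 0.35294$)
$u{\left(p \right)} = -4 + p$
$U u{\left(d{\left(3,t{\left(-2,2 \right)} \right)} \right)} = \frac{6 \left(-4 + \left(2 + \left(-2\right)^{2}\right)\right)}{17} = \frac{6 \left(-4 + \left(2 + 4\right)\right)}{17} = \frac{6 \left(-4 + 6\right)}{17} = \frac{6}{17} \cdot 2 = \frac{12}{17}$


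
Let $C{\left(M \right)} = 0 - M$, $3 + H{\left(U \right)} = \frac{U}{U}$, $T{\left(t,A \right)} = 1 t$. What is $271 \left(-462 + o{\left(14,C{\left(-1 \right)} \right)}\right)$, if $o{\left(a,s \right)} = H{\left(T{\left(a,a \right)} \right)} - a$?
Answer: $-129538$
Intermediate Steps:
$T{\left(t,A \right)} = t$
$H{\left(U \right)} = -2$ ($H{\left(U \right)} = -3 + \frac{U}{U} = -3 + 1 = -2$)
$C{\left(M \right)} = - M$
$o{\left(a,s \right)} = -2 - a$
$271 \left(-462 + o{\left(14,C{\left(-1 \right)} \right)}\right) = 271 \left(-462 - 16\right) = 271 \left(-478\right) = -129538$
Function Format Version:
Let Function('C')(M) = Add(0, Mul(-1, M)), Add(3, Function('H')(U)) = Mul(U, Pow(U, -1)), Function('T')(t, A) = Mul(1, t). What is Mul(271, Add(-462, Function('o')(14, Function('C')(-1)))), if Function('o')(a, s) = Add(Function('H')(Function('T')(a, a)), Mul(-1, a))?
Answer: -129538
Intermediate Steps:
Function('T')(t, A) = t
Function('H')(U) = -2 (Function('H')(U) = Add(-3, Mul(U, Pow(U, -1))) = Add(-3, 1) = -2)
Function('C')(M) = Mul(-1, M)
Function('o')(a, s) = Add(-2, Mul(-1, a))
Mul(271, Add(-462, Function('o')(14, Function('C')(-1)))) = Mul(271, Add(-462, Add(-2, Mul(-1, 14)))) = Mul(271, Add(-462, Add(-2, -14))) = Mul(271, Add(-462, -16)) = Mul(271, -478) = -129538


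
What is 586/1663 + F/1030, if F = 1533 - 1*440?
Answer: 2421239/1712890 ≈ 1.4135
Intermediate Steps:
F = 1093 (F = 1533 - 440 = 1093)
586/1663 + F/1030 = 586/1663 + 1093/1030 = 2421239/1712890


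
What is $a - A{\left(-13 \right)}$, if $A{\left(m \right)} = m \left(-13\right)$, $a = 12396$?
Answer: $12227$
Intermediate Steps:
$A{\left(m \right)} = - 13 m$
$a - A{\left(-13 \right)} = 12396 - \left(-13\right) \left(-13\right) = 12396 - 169 = 12227$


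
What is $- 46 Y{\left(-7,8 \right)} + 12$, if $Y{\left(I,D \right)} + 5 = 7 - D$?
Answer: $288$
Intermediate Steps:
$Y{\left(I,D \right)} = 2 - D$ ($Y{\left(I,D \right)} = -5 - \left(-7 + D\right) = 2 - D$)
$- 46 Y{\left(-7,8 \right)} + 12 = - 46 \left(2 - 8\right) + 12 = \left(-46\right) \left(-6\right) + 12 = 276 + 12 = 288$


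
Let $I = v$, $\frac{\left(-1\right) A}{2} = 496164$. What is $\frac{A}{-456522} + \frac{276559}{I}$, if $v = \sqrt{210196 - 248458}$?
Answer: $\frac{165388}{76087} - \frac{276559 i \sqrt{38262}}{38262} \approx 2.1737 - 1413.9 i$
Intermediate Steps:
$A = -992328$ ($A = \left(-2\right) 496164 = -992328$)
$v = i \sqrt{38262}$ ($v = \sqrt{-38262} = i \sqrt{38262} \approx 195.61 i$)
$I = i \sqrt{38262} \approx 195.61 i$
$\frac{A}{-456522} + \frac{276559}{I} = - \frac{992328}{-456522} + \frac{276559}{i \sqrt{38262}} = \left(-992328\right) \left(- \frac{1}{456522}\right) + 276559 \left(- \frac{i \sqrt{38262}}{38262}\right) = \frac{165388}{76087} - \frac{276559 i \sqrt{38262}}{38262}$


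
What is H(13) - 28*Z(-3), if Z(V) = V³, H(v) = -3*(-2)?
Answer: 762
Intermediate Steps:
H(v) = 6
H(13) - 28*Z(-3) = 6 - 28*(-3)³ = 6 - 28*(-27) = 6 + 756 = 762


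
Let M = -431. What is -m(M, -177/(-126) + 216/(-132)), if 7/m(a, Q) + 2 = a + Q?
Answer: 3234/200153 ≈ 0.016158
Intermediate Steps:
m(a, Q) = 7/(-2 + Q + a) (m(a, Q) = 7/(-2 + (a + Q)) = 7/(-2 + (Q + a)) = 7/(-2 + Q + a))
-m(M, -177/(-126) + 216/(-132)) = -7/(-2 + (-177/(-126) + 216/(-132)) - 431) = -7/(-2 + (-177*(-1/126) + 216*(-1/132)) - 431) = -7/(-2 + (59/42 - 18/11) - 431) = -7/(-2 - 107/462 - 431) = -7/(-200153/462) = -7*(-462)/200153 = -1*(-3234/200153) = 3234/200153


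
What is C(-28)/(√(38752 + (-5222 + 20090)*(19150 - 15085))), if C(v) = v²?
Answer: 56*√308557/308557 ≈ 0.10081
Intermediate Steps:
C(-28)/(√(38752 + (-5222 + 20090)*(19150 - 15085))) = (-28)²/(√(38752 + (-5222 + 20090)*(19150 - 15085))) = 784/(√(38752 + 14868*4065)) = 784/(√(38752 + 60438420)) = 784/(√60477172) = 784/((14*√308557)) = 784*(√308557/4319798) = 56*√308557/308557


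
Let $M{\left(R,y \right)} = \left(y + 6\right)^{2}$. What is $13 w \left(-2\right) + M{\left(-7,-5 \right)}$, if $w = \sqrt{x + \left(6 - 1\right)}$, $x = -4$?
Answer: $-25$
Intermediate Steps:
$w = 1$ ($w = \sqrt{-4 + \left(6 - 1\right)} = \sqrt{-4 + 5} = \sqrt{1} = 1$)
$M{\left(R,y \right)} = \left(6 + y\right)^{2}$
$13 w \left(-2\right) + M{\left(-7,-5 \right)} = 13 \cdot 1 \left(-2\right) + \left(6 - 5\right)^{2} = 13 \left(-2\right) + 1^{2} = -26 + 1 = -25$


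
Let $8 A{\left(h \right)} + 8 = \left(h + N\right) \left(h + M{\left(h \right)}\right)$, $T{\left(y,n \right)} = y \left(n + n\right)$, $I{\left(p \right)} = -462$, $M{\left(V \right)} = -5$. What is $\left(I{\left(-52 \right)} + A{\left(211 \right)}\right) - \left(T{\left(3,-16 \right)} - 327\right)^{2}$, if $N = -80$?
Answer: $- \frac{704075}{4} \approx -1.7602 \cdot 10^{5}$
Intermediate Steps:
$T{\left(y,n \right)} = 2 n y$ ($T{\left(y,n \right)} = y 2 n = 2 n y$)
$A{\left(h \right)} = -1 + \frac{\left(-80 + h\right) \left(-5 + h\right)}{8}$ ($A{\left(h \right)} = -1 + \frac{\left(h - 80\right) \left(h - 5\right)}{8} = -1 + \frac{\left(-80 + h\right) \left(-5 + h\right)}{8}$)
$\left(I{\left(-52 \right)} + A{\left(211 \right)}\right) - \left(T{\left(3,-16 \right)} - 327\right)^{2} = \left(-462 + \left(49 - \frac{17935}{8} + \frac{211^{2}}{8}\right)\right) - \left(2 \left(-16\right) 3 - 327\right)^{2} = \left(-462 + \left(49 - \frac{17935}{8} + \frac{1}{8} \cdot 44521\right)\right) - \left(-96 - 327\right)^{2} = \left(-462 + \left(49 - \frac{17935}{8} + \frac{44521}{8}\right)\right) - \left(-423\right)^{2} = \left(-462 + \frac{13489}{4}\right) - 178929 = \frac{11641}{4} - 178929 = - \frac{704075}{4}$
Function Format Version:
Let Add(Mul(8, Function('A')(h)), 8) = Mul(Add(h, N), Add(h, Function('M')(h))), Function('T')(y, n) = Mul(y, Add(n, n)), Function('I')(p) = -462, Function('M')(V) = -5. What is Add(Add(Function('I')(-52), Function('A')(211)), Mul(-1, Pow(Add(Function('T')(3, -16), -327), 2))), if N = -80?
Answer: Rational(-704075, 4) ≈ -1.7602e+5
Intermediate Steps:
Function('T')(y, n) = Mul(2, n, y) (Function('T')(y, n) = Mul(y, Mul(2, n)) = Mul(2, n, y))
Function('A')(h) = Add(-1, Mul(Rational(1, 8), Add(-80, h), Add(-5, h))) (Function('A')(h) = Add(-1, Mul(Rational(1, 8), Mul(Add(h, -80), Add(h, -5)))) = Add(-1, Mul(Rational(1, 8), Mul(Add(-80, h), Add(-5, h)))) = Add(-1, Mul(Rational(1, 8), Add(-80, h), Add(-5, h))))
Add(Add(Function('I')(-52), Function('A')(211)), Mul(-1, Pow(Add(Function('T')(3, -16), -327), 2))) = Add(Add(-462, Add(49, Mul(Rational(-85, 8), 211), Mul(Rational(1, 8), Pow(211, 2)))), Mul(-1, Pow(Add(Mul(2, -16, 3), -327), 2))) = Add(Add(-462, Add(49, Rational(-17935, 8), Mul(Rational(1, 8), 44521))), Mul(-1, Pow(Add(-96, -327), 2))) = Add(Add(-462, Add(49, Rational(-17935, 8), Rational(44521, 8))), Mul(-1, Pow(-423, 2))) = Add(Add(-462, Rational(13489, 4)), Mul(-1, 178929)) = Add(Rational(11641, 4), -178929) = Rational(-704075, 4)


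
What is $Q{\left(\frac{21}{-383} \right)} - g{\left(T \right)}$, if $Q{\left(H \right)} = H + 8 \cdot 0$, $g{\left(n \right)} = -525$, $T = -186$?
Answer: $\frac{201054}{383} \approx 524.95$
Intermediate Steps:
$Q{\left(H \right)} = H$ ($Q{\left(H \right)} = H + 0 = H$)
$Q{\left(\frac{21}{-383} \right)} - g{\left(T \right)} = \frac{21}{-383} - -525 = 21 \left(- \frac{1}{383}\right) + 525 = - \frac{21}{383} + 525 = \frac{201054}{383}$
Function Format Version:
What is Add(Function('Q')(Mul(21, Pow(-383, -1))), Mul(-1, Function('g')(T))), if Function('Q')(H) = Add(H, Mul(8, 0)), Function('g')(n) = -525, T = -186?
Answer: Rational(201054, 383) ≈ 524.95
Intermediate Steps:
Function('Q')(H) = H (Function('Q')(H) = Add(H, 0) = H)
Add(Function('Q')(Mul(21, Pow(-383, -1))), Mul(-1, Function('g')(T))) = Add(Mul(21, Pow(-383, -1)), Mul(-1, -525)) = Add(Mul(21, Rational(-1, 383)), 525) = Add(Rational(-21, 383), 525) = Rational(201054, 383)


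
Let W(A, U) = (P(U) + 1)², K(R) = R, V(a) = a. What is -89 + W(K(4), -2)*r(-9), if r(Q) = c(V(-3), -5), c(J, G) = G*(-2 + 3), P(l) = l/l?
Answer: -109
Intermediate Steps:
P(l) = 1
c(J, G) = G (c(J, G) = G*1 = G)
r(Q) = -5
W(A, U) = 4 (W(A, U) = (1 + 1)² = 2² = 4)
-89 + W(K(4), -2)*r(-9) = -89 + 4*(-5) = -89 - 20 = -109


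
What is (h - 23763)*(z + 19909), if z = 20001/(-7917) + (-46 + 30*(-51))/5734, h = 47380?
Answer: 3556969571808532/7566013 ≈ 4.7012e+8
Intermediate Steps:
z = -21193821/7566013 (z = 20001*(-1/7917) + (-46 - 1530)*(1/5734) = -6667/2639 - 1576*1/5734 = -6667/2639 - 788/2867 = -21193821/7566013 ≈ -2.8012)
(h - 23763)*(z + 19909) = (47380 - 23763)*(-21193821/7566013 + 19909) = 23617*(150610558996/7566013) = 3556969571808532/7566013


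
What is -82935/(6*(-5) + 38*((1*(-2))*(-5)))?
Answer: -16587/70 ≈ -236.96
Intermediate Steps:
-82935/(6*(-5) + 38*((1*(-2))*(-5))) = -82935/(-30 + 38*(-2*(-5))) = -82935/(-30 + 38*10) = -82935/(-30 + 380) = -82935/350 = -82935*1/350 = -16587/70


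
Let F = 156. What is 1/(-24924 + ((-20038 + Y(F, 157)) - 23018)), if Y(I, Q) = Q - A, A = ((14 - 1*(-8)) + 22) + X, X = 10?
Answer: -1/67877 ≈ -1.4733e-5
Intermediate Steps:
A = 54 (A = ((14 - 1*(-8)) + 22) + 10 = ((14 + 8) + 22) + 10 = (22 + 22) + 10 = 44 + 10 = 54)
Y(I, Q) = -54 + Q (Y(I, Q) = Q - 1*54 = Q - 54 = -54 + Q)
1/(-24924 + ((-20038 + Y(F, 157)) - 23018)) = 1/(-24924 + ((-20038 + (-54 + 157)) - 23018)) = 1/(-24924 + ((-20038 + 103) - 23018)) = 1/(-24924 + (-19935 - 23018)) = 1/(-24924 - 42953) = 1/(-67877) = -1/67877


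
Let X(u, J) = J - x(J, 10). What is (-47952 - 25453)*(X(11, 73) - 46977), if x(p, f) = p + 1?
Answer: 3448420090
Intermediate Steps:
x(p, f) = 1 + p
X(u, J) = -1 (X(u, J) = J - (1 + J) = J + (-1 - J) = -1)
(-47952 - 25453)*(X(11, 73) - 46977) = (-47952 - 25453)*(-1 - 46977) = -73405*(-46978) = 3448420090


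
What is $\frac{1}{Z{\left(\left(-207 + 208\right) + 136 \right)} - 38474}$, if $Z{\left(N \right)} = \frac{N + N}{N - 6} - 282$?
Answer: $- \frac{131}{5076762} \approx -2.5804 \cdot 10^{-5}$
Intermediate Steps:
$Z{\left(N \right)} = -282 + \frac{2 N}{-6 + N}$ ($Z{\left(N \right)} = \frac{2 N}{-6 + N} - 282 = -282 + \frac{2 N}{-6 + N}$)
$\frac{1}{Z{\left(\left(-207 + 208\right) + 136 \right)} - 38474} = \frac{1}{\frac{4 \left(423 - 70 \left(\left(-207 + 208\right) + 136\right)\right)}{-6 + \left(\left(-207 + 208\right) + 136\right)} - 38474} = \frac{1}{\frac{4 \left(423 - 70 \left(1 + 136\right)\right)}{-6 + \left(1 + 136\right)} - 38474} = \frac{1}{\frac{4 \left(423 - 9590\right)}{-6 + 137} - 38474} = \frac{1}{\frac{4 \left(423 - 9590\right)}{131} - 38474} = \frac{1}{4 \cdot \frac{1}{131} \left(-9167\right) - 38474} = \frac{1}{- \frac{36668}{131} - 38474} = \frac{1}{- \frac{5076762}{131}} = - \frac{131}{5076762}$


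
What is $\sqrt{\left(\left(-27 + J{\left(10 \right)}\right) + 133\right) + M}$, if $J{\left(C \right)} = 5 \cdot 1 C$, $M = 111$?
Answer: $\sqrt{267} \approx 16.34$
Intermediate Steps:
$J{\left(C \right)} = 5 C$
$\sqrt{\left(\left(-27 + J{\left(10 \right)}\right) + 133\right) + M} = \sqrt{\left(\left(-27 + 5 \cdot 10\right) + 133\right) + 111} = \sqrt{\left(\left(-27 + 50\right) + 133\right) + 111} = \sqrt{\left(23 + 133\right) + 111} = \sqrt{156 + 111} = \sqrt{267}$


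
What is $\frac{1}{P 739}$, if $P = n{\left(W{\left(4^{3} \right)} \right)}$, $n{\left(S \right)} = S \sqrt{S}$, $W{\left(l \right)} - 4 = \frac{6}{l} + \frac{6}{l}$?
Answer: $\frac{64 \sqrt{67}}{3317371} \approx 0.00015792$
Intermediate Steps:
$W{\left(l \right)} = 4 + \frac{12}{l}$ ($W{\left(l \right)} = 4 + \left(\frac{6}{l} + \frac{6}{l}\right) = 4 + \frac{12}{l}$)
$n{\left(S \right)} = S^{\frac{3}{2}}$
$P = \frac{67 \sqrt{67}}{64}$ ($P = \left(4 + \frac{12}{4^{3}}\right)^{\frac{3}{2}} = \left(4 + \frac{12}{64}\right)^{\frac{3}{2}} = \left(4 + 12 \cdot \frac{1}{64}\right)^{\frac{3}{2}} = \left(4 + \frac{3}{16}\right)^{\frac{3}{2}} = \left(\frac{67}{16}\right)^{\frac{3}{2}} = \frac{67 \sqrt{67}}{64} \approx 8.569$)
$\frac{1}{P 739} = \frac{1}{\frac{67 \sqrt{67}}{64} \cdot 739} = \frac{1}{\frac{49513}{64} \sqrt{67}} = \frac{64 \sqrt{67}}{3317371}$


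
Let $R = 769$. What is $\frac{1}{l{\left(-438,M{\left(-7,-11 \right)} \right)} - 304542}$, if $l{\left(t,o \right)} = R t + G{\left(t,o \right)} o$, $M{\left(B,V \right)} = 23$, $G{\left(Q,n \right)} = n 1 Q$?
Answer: $- \frac{1}{873066} \approx -1.1454 \cdot 10^{-6}$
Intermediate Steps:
$G{\left(Q,n \right)} = Q n$ ($G{\left(Q,n \right)} = n Q = Q n$)
$l{\left(t,o \right)} = 769 t + t o^{2}$ ($l{\left(t,o \right)} = 769 t + t o o = 769 t + o t o = 769 t + t o^{2}$)
$\frac{1}{l{\left(-438,M{\left(-7,-11 \right)} \right)} - 304542} = \frac{1}{- 438 \left(769 + 23^{2}\right) - 304542} = \frac{1}{- 438 \left(769 + 529\right) - 304542} = \frac{1}{\left(-438\right) 1298 - 304542} = \frac{1}{-568524 - 304542} = \frac{1}{-873066} = - \frac{1}{873066}$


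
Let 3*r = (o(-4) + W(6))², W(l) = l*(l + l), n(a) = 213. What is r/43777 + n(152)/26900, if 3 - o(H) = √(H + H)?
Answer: 179070803/3532803900 - 100*I*√2/43777 ≈ 0.050688 - 0.0032305*I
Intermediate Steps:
o(H) = 3 - √2*√H (o(H) = 3 - √(H + H) = 3 - √(2*H) = 3 - √2*√H)
W(l) = 2*l² (W(l) = l*(2*l) = 2*l²)
r = (75 - 2*I*√2)²/3 (r = ((3 - √2*√(-4)) + 2*6²)²/3 = ((3 - √2*2*I) + 2*36)²/3 = ((3 - 2*I*√2) + 72)²/3 = (75 - 2*I*√2)²/3 ≈ 1872.3 - 141.42*I)
r/43777 + n(152)/26900 = (5617/3 - 100*I*√2)/43777 + 213/26900 = (5617/3 - 100*I*√2)*(1/43777) + 213*(1/26900) = (5617/131331 - 100*I*√2/43777) + 213/26900 = 179070803/3532803900 - 100*I*√2/43777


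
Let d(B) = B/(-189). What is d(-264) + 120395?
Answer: 7584973/63 ≈ 1.2040e+5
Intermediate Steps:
d(B) = -B/189 (d(B) = B*(-1/189) = -B/189)
d(-264) + 120395 = -1/189*(-264) + 120395 = 88/63 + 120395 = 7584973/63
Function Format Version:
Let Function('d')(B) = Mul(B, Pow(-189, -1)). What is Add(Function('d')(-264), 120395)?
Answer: Rational(7584973, 63) ≈ 1.2040e+5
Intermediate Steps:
Function('d')(B) = Mul(Rational(-1, 189), B) (Function('d')(B) = Mul(B, Rational(-1, 189)) = Mul(Rational(-1, 189), B))
Add(Function('d')(-264), 120395) = Add(Mul(Rational(-1, 189), -264), 120395) = Add(Rational(88, 63), 120395) = Rational(7584973, 63)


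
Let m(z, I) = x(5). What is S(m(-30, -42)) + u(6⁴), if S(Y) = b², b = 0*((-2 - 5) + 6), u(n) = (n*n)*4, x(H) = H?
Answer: 6718464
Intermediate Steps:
m(z, I) = 5
u(n) = 4*n² (u(n) = n²*4 = 4*n²)
b = 0 (b = 0*(-7 + 6) = 0*(-1) = 0)
S(Y) = 0 (S(Y) = 0² = 0)
S(m(-30, -42)) + u(6⁴) = 0 + 4*(6⁴)² = 0 + 4*1296² = 0 + 4*1679616 = 0 + 6718464 = 6718464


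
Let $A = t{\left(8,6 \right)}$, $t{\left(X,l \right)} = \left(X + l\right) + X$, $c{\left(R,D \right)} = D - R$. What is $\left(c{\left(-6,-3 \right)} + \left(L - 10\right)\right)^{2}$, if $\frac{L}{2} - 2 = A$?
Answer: $1681$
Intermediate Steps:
$t{\left(X,l \right)} = l + 2 X$
$A = 22$ ($A = 6 + 2 \cdot 8 = 6 + 16 = 22$)
$L = 48$ ($L = 4 + 2 \cdot 22 = 4 + 44 = 48$)
$\left(c{\left(-6,-3 \right)} + \left(L - 10\right)\right)^{2} = \left(\left(-3 - -6\right) + \left(48 - 10\right)\right)^{2} = \left(\left(-3 + 6\right) + \left(48 - 10\right)\right)^{2} = \left(3 + 38\right)^{2} = 41^{2} = 1681$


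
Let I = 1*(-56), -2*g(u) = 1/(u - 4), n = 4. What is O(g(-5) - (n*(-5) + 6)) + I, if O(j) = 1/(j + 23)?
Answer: -37334/667 ≈ -55.973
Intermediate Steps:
g(u) = -1/(2*(-4 + u)) (g(u) = -1/(2*(u - 4)) = -1/(2*(-4 + u)))
O(j) = 1/(23 + j)
I = -56
O(g(-5) - (n*(-5) + 6)) + I = 1/(23 + (-1/(-8 + 2*(-5)) - (4*(-5) + 6))) - 56 = 1/(23 + (-1/(-8 - 10) - (-20 + 6))) - 56 = 1/(23 + (-1/(-18) - 1*(-14))) - 56 = 1/(23 + (-1*(-1/18) + 14)) - 56 = 1/(23 + (1/18 + 14)) - 56 = 1/(23 + 253/18) - 56 = 1/(667/18) - 56 = 18/667 - 56 = -37334/667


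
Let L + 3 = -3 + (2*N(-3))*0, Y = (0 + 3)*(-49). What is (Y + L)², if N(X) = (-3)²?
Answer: 23409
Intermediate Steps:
N(X) = 9
Y = -147 (Y = 3*(-49) = -147)
L = -6 (L = -3 + (-3 + (2*9)*0) = -3 + (-3 + 18*0) = -3 + (-3 + 0) = -3 - 3 = -6)
(Y + L)² = (-147 - 6)² = (-153)² = 23409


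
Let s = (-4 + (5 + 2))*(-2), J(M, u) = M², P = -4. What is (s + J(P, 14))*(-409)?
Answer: -4090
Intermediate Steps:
s = -6 (s = (-4 + 7)*(-2) = 3*(-2) = -6)
(s + J(P, 14))*(-409) = (-6 + (-4)²)*(-409) = (-6 + 16)*(-409) = 10*(-409) = -4090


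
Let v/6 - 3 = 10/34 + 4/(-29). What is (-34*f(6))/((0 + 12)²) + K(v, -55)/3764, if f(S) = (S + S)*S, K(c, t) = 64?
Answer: -15981/941 ≈ -16.983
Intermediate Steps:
v = 9336/493 (v = 18 + 6*(10/34 + 4/(-29)) = 18 + 6*(10*(1/34) + 4*(-1/29)) = 18 + 6*(5/17 - 4/29) = 18 + 6*(77/493) = 18 + 462/493 = 9336/493 ≈ 18.937)
f(S) = 2*S² (f(S) = (2*S)*S = 2*S²)
(-34*f(6))/((0 + 12)²) + K(v, -55)/3764 = (-68*6²)/((0 + 12)²) + 64/3764 = (-68*36)/(12²) + 64*(1/3764) = -34*72/144 + 16/941 = -2448*1/144 + 16/941 = -17 + 16/941 = -15981/941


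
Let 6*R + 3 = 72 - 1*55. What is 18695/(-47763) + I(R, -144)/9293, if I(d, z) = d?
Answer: -173621188/443861559 ≈ -0.39116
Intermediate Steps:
R = 7/3 (R = -½ + (72 - 1*55)/6 = -½ + (72 - 55)/6 = -½ + (⅙)*17 = -½ + 17/6 = 7/3 ≈ 2.3333)
18695/(-47763) + I(R, -144)/9293 = 18695/(-47763) + (7/3)/9293 = 18695*(-1/47763) + (7/3)*(1/9293) = -18695/47763 + 7/27879 = -173621188/443861559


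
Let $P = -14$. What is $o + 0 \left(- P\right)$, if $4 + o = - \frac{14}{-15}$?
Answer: $- \frac{46}{15} \approx -3.0667$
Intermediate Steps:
$o = - \frac{46}{15}$ ($o = -4 - \frac{14}{-15} = -4 - - \frac{14}{15} = -4 + \frac{14}{15} = - \frac{46}{15} \approx -3.0667$)
$o + 0 \left(- P\right) = - \frac{46}{15} + 0 \left(\left(-1\right) \left(-14\right)\right) = - \frac{46}{15} + 0 \cdot 14 = - \frac{46}{15} + 0 = - \frac{46}{15}$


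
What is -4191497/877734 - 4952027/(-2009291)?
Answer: -4075374731809/1763623026594 ≈ -2.3108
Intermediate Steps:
-4191497/877734 - 4952027/(-2009291) = -4191497*1/877734 - 4952027*(-1/2009291) = -4191497/877734 + 4952027/2009291 = -4075374731809/1763623026594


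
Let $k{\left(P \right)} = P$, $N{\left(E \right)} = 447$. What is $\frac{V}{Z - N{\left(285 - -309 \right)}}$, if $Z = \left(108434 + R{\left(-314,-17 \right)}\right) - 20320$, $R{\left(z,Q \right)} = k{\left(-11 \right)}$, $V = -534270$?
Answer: $- \frac{267135}{43828} \approx -6.0951$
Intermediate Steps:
$R{\left(z,Q \right)} = -11$
$Z = 88103$ ($Z = \left(108434 - 11\right) - 20320 = 108423 + \left(-38956 + 18636\right) = 108423 - 20320 = 88103$)
$\frac{V}{Z - N{\left(285 - -309 \right)}} = - \frac{534270}{88103 - 447} = - \frac{534270}{87656} = \left(-534270\right) \frac{1}{87656} = - \frac{267135}{43828}$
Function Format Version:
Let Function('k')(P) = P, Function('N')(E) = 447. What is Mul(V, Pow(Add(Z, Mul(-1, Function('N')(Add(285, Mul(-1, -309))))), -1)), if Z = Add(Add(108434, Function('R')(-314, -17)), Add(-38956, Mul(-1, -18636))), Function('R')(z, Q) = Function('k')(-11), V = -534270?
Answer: Rational(-267135, 43828) ≈ -6.0951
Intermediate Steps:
Function('R')(z, Q) = -11
Z = 88103 (Z = Add(Add(108434, -11), Add(-38956, Mul(-1, -18636))) = Add(108423, Add(-38956, 18636)) = Add(108423, -20320) = 88103)
Mul(V, Pow(Add(Z, Mul(-1, Function('N')(Add(285, Mul(-1, -309))))), -1)) = Mul(-534270, Pow(Add(88103, Mul(-1, 447)), -1)) = Mul(-534270, Pow(Add(88103, -447), -1)) = Mul(-534270, Pow(87656, -1)) = Mul(-534270, Rational(1, 87656)) = Rational(-267135, 43828)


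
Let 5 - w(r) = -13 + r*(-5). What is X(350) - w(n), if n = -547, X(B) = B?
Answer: 3067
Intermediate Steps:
w(r) = 18 + 5*r (w(r) = 5 - (-13 + r*(-5)) = 5 - (-13 - 5*r) = 5 + (13 + 5*r) = 18 + 5*r)
X(350) - w(n) = 350 - (18 + 5*(-547)) = 350 - (18 - 2735) = 350 - 1*(-2717) = 350 + 2717 = 3067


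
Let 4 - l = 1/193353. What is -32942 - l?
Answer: -6370207937/193353 ≈ -32946.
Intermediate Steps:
l = 773411/193353 (l = 4 - 1/193353 = 773411/193353 ≈ 4.0000)
-32942 - l = -32942 - 1*773411/193353 = -32942 - 773411/193353 = -6370207937/193353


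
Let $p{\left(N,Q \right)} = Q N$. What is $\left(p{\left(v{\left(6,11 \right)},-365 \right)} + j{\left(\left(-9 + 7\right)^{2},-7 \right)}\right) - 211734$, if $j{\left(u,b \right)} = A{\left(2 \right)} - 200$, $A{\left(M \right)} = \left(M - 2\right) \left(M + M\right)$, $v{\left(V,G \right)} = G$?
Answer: $-215949$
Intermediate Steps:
$p{\left(N,Q \right)} = N Q$
$A{\left(M \right)} = 2 M \left(-2 + M\right)$ ($A{\left(M \right)} = \left(-2 + M\right) 2 M = 2 M \left(-2 + M\right)$)
$j{\left(u,b \right)} = -200$ ($j{\left(u,b \right)} = 2 \cdot 2 \left(-2 + 2\right) - 200 = 2 \cdot 2 \cdot 0 - 200 = 0 - 200 = -200$)
$\left(p{\left(v{\left(6,11 \right)},-365 \right)} + j{\left(\left(-9 + 7\right)^{2},-7 \right)}\right) - 211734 = \left(11 \left(-365\right) - 200\right) - 211734 = \left(-4015 - 200\right) - 211734 = -4215 - 211734 = -215949$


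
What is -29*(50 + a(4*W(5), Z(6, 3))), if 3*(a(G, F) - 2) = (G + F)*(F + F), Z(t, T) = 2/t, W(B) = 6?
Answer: -44950/27 ≈ -1664.8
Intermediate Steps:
a(G, F) = 2 + 2*F*(F + G)/3 (a(G, F) = 2 + ((G + F)*(F + F))/3 = 2 + ((F + G)*(2*F))/3 = 2 + (2*F*(F + G))/3 = 2 + 2*F*(F + G)/3)
-29*(50 + a(4*W(5), Z(6, 3))) = -29*(50 + (2 + 2*(2/6)**2/3 + 2*(2/6)*(4*6)/3)) = -29*(50 + (2 + 2*(2*(1/6))**2/3 + (2/3)*(2*(1/6))*24)) = -29*(50 + (2 + 2*(1/3)**2/3 + (2/3)*(1/3)*24)) = -29*(50 + (2 + (2/3)*(1/9) + 16/3)) = -29*(50 + (2 + 2/27 + 16/3)) = -29*(50 + 200/27) = -29*1550/27 = -44950/27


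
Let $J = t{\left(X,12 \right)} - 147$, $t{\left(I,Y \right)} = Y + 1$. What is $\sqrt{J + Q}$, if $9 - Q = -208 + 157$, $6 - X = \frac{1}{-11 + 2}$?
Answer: $i \sqrt{74} \approx 8.6023 i$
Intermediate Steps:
$X = \frac{55}{9}$ ($X = 6 - \frac{1}{-11 + 2} = 6 - \frac{1}{-9} = 6 - - \frac{1}{9} = 6 + \frac{1}{9} = \frac{55}{9} \approx 6.1111$)
$t{\left(I,Y \right)} = 1 + Y$
$Q = 60$ ($Q = 9 - \left(-208 + 157\right) = 9 - -51 = 9 + 51 = 60$)
$J = -134$ ($J = \left(1 + 12\right) - 147 = 13 - 147 = -134$)
$\sqrt{J + Q} = \sqrt{-134 + 60} = \sqrt{-74} = i \sqrt{74}$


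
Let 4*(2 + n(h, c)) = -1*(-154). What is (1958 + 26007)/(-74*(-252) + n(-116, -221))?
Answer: 55930/37369 ≈ 1.4967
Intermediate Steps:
n(h, c) = 73/2 (n(h, c) = -2 + (-1*(-154))/4 = -2 + (¼)*154 = -2 + 77/2 = 73/2)
(1958 + 26007)/(-74*(-252) + n(-116, -221)) = (1958 + 26007)/(-74*(-252) + 73/2) = 27965/(18648 + 73/2) = 27965/(37369/2) = 27965*(2/37369) = 55930/37369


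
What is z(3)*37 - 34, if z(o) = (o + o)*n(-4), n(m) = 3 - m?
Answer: 1520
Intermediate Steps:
z(o) = 14*o (z(o) = (o + o)*(3 - 1*(-4)) = (2*o)*(3 + 4) = (2*o)*7 = 14*o)
z(3)*37 - 34 = (14*3)*37 - 34 = 42*37 - 34 = 1554 - 34 = 1520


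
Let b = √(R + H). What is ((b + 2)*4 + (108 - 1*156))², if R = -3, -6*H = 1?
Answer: 4648/3 - 160*I*√114/3 ≈ 1549.3 - 569.44*I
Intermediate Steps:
H = -⅙ (H = -⅙*1 = -⅙ ≈ -0.16667)
b = I*√114/6 (b = √(-3 - ⅙) = √(-19/6) = I*√114/6 ≈ 1.7795*I)
((b + 2)*4 + (108 - 1*156))² = ((I*√114/6 + 2)*4 + (108 - 1*156))² = ((2 + I*√114/6)*4 + (108 - 156))² = ((8 + 2*I*√114/3) - 48)² = (-40 + 2*I*√114/3)²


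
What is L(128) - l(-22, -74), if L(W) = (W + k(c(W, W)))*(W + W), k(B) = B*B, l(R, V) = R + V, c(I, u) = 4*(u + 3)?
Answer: 70324320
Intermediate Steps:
c(I, u) = 12 + 4*u (c(I, u) = 4*(3 + u) = 12 + 4*u)
k(B) = B**2
L(W) = 2*W*(W + (12 + 4*W)**2) (L(W) = (W + (12 + 4*W)**2)*(W + W) = (W + (12 + 4*W)**2)*(2*W) = 2*W*(W + (12 + 4*W)**2))
L(128) - l(-22, -74) = 2*128*(128 + 16*(3 + 128)**2) - (-22 - 74) = 2*128*(128 + 16*131**2) - 1*(-96) = 2*128*(128 + 16*17161) + 96 = 2*128*(128 + 274576) + 96 = 2*128*274704 + 96 = 70324224 + 96 = 70324320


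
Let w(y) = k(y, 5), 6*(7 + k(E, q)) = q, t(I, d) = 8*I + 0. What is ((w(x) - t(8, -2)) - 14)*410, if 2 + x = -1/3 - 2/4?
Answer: -103525/3 ≈ -34508.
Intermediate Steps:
t(I, d) = 8*I
x = -17/6 (x = -2 + (-1/3 - 2/4) = -2 + (-1*1/3 - 2*1/4) = -2 + (-1/3 - 1/2) = -2 - 5/6 = -17/6 ≈ -2.8333)
k(E, q) = -7 + q/6
w(y) = -37/6 (w(y) = -7 + (1/6)*5 = -7 + 5/6 = -37/6)
((w(x) - t(8, -2)) - 14)*410 = ((-37/6 - 8*8) - 14)*410 = ((-37/6 - 1*64) - 14)*410 = ((-37/6 - 64) - 14)*410 = (-421/6 - 14)*410 = -505/6*410 = -103525/3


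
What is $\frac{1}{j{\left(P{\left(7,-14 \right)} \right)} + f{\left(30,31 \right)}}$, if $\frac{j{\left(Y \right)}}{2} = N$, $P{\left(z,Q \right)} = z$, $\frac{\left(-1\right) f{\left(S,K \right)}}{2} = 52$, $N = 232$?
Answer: $\frac{1}{360} \approx 0.0027778$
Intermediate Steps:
$f{\left(S,K \right)} = -104$ ($f{\left(S,K \right)} = \left(-2\right) 52 = -104$)
$j{\left(Y \right)} = 464$ ($j{\left(Y \right)} = 2 \cdot 232 = 464$)
$\frac{1}{j{\left(P{\left(7,-14 \right)} \right)} + f{\left(30,31 \right)}} = \frac{1}{464 - 104} = \frac{1}{360}$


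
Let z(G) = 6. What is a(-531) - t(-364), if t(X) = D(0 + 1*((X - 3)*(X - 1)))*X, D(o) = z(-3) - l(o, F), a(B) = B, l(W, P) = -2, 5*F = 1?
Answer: 2381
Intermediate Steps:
F = 1/5 (F = (1/5)*1 = 1/5 ≈ 0.20000)
D(o) = 8 (D(o) = 6 - 1*(-2) = 6 + 2 = 8)
t(X) = 8*X
a(-531) - t(-364) = -531 - 8*(-364) = -531 - 1*(-2912) = -531 + 2912 = 2381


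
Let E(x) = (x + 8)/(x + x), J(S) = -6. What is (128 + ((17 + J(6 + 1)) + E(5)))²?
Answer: 1968409/100 ≈ 19684.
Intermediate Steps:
E(x) = (8 + x)/(2*x) (E(x) = (8 + x)/((2*x)) = (8 + x)*(1/(2*x)) = (8 + x)/(2*x))
(128 + ((17 + J(6 + 1)) + E(5)))² = (128 + ((17 - 6) + (½)*(8 + 5)/5))² = (128 + (11 + (½)*(⅕)*13))² = (128 + (11 + 13/10))² = (128 + 123/10)² = (1403/10)² = 1968409/100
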